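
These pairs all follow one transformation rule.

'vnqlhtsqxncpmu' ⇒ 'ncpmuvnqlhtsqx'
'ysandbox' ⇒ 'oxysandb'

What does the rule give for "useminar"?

What's happening: swap the front and back halves of the string, then move the first 2 characters to the end (rotate left by 2).
For "useminar", step one produces "inarusem"; step two turns that into "arusemin".

arusemin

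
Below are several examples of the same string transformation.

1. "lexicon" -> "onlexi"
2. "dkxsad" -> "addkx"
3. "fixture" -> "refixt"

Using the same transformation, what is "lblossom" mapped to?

The transformation: move the last 3 characters to the front (rotate right by 3), then delete the first character.
Working it through for "lblossom": intermediate "somlblos", final "omlblos".

omlblos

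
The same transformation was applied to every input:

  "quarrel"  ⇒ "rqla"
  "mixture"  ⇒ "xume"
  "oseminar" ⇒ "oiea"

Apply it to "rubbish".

rihb

Looking at the pairs, the operation is to keep every other character starting from the first (positions 1st, 3rd, 5th, ...), then sort the characters into reverse alphabetical order.
"rubbish" → "rbih" → "rihb".
(Check on "oseminar": → "oeia" → "oiea" ✓)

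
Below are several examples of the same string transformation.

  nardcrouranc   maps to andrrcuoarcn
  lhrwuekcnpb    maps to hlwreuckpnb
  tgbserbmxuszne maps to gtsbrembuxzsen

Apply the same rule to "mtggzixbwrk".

The transformation: swap each adjacent pair of characters (1↔2, 3↔4, ...).
On "mtggzixbwrk" that produces "tmggizbxrwk".

tmggizbxrwk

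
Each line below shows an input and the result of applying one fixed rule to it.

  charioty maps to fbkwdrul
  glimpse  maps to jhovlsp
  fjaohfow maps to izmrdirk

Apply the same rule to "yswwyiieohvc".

Each output is the input with this applied: shift every letter 3 places forward in the alphabet (wrapping around), then take characters alternately from the front and the back (1st, last, 2nd, 2nd-last, ...).
Starting from "yswwyiieohvc": after the first operation, "bvzzbllhrkyf"; after the second, "bfvyzkzrbhll".

bfvyzkzrbhll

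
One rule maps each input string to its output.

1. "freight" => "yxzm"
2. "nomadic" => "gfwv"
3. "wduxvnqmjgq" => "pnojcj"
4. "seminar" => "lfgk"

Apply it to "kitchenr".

dmag

In each case the input is transformed by: shift every letter 7 places backward in the alphabet (wrapping around), then keep every other character starting from the first (positions 1st, 3rd, 5th, ...).
"kitchenr" → "dmag".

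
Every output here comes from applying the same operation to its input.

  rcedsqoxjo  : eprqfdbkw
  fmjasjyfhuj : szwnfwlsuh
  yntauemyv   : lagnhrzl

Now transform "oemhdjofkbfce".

Rule — shift every letter 13 places forward in the alphabet (wrapping around) — i.e. ROT13, then delete the last character.
Applying both steps to "oemhdjofkbfce": "brzuqwbsxospr", then "brzuqwbsxosp".
(Check on "rcedsqoxjo": → "eprqfdbkwb" → "eprqfdbkw" ✓)

brzuqwbsxosp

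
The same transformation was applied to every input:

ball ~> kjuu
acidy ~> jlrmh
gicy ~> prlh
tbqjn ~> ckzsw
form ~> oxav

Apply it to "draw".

The transformation: shift every letter 9 places forward in the alphabet (wrapping around).
For "draw" the result is "majf".

majf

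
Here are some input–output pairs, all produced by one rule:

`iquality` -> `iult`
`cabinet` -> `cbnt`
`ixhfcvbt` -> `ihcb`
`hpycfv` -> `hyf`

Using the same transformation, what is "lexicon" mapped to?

lxcn

In each case the input is transformed by: keep every other character starting from the first (positions 1st, 3rd, 5th, ...).
"lexicon" → "lxcn".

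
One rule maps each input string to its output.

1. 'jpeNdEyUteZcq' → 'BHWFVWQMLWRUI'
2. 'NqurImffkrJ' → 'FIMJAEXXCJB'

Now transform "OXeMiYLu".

The pattern: shift every letter 8 places backward in the alphabet (wrapping around), then convert every letter to uppercase.
So "OXeMiYLu" becomes "GPWEAQDM".

GPWEAQDM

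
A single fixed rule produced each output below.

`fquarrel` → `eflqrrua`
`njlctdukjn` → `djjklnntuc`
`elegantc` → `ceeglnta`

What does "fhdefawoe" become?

What's happening: sort the characters into alphabetical order, then move the first character to the end.
"fhdefawoe" → "deeffhowa".

deeffhowa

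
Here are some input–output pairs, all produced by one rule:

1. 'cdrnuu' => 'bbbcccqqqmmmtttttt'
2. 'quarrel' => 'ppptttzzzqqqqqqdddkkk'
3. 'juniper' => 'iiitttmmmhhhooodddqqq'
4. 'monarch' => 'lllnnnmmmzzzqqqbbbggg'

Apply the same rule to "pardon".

Rule — shift every letter 1 place backward in the alphabet (wrapping around), then repeat every character 3 times.
For "pardon", step one produces "ozqcnm"; step two turns that into "ooozzzqqqcccnnnmmm".

ooozzzqqqcccnnnmmm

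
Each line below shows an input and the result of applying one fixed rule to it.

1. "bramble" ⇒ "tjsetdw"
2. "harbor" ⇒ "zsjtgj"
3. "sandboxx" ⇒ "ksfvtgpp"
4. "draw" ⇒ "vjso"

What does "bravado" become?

Each output is the input with this applied: shift every letter 8 places backward in the alphabet (wrapping around).
Doing the same to "bravado": "tjsnsvg".

tjsnsvg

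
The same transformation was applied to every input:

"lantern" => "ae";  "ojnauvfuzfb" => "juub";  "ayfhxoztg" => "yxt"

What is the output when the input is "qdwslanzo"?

dlz

What's happening: keep one character in every 3, starting at position 2 (positions 2nd, 5th, 8th, ...).
"qdwslanzo" → "dlz".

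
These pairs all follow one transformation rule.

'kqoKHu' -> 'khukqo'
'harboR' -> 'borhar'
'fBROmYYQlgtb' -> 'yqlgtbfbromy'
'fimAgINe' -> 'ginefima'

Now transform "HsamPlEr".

plerhsam

Rule — swap the front and back halves of the string, then convert every letter to lowercase.
On "HsamPlEr": the first step gives "PlErHsam", and the second then gives "plerhsam".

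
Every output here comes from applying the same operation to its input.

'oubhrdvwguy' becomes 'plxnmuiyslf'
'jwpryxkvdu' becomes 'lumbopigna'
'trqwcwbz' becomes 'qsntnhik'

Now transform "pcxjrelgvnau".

lremxcviaotg

Each output is the input with this applied: shift every letter 9 places backward in the alphabet (wrapping around), then reverse the string.
"pcxjrelgvnau" → "gtoaivcxmerl" → "lremxcviaotg".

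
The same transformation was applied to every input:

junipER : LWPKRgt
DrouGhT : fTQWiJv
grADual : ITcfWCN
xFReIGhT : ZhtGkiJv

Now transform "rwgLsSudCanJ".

TYInUuWFeCPl

The rule is to flip the case of every letter, then shift every letter 2 places forward in the alphabet (wrapping around).
On "rwgLsSudCanJ": the first step gives "RWGlSsUDcANj", and the second then gives "TYInUuWFeCPl".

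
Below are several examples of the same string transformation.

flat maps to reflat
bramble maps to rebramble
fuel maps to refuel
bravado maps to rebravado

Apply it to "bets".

Each output is the input with this applied: prepend "re".
"bets" → "rebets".

rebets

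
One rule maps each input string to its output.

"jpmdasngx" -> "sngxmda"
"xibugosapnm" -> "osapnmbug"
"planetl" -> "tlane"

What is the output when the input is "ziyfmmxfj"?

What's happening: delete the first 2 characters, then move the first 3 characters to the end (rotate left by 3).
"ziyfmmxfj" → "yfmmxfj" → "mxfjyfm".

mxfjyfm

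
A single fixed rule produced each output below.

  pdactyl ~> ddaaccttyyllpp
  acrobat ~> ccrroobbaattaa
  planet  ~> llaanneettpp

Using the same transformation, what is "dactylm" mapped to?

aaccttyyllmmdd

The rule is to double every character, then move the first 2 characters to the end (rotate left by 2).
On "dactylm": the first step gives "ddaaccttyyllmm", and the second then gives "aaccttyyllmmdd".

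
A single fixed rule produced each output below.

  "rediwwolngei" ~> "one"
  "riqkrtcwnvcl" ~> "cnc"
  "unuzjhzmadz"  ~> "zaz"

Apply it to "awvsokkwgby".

What's happening: keep every other character starting from the first (positions 1st, 3rd, 5th, ...), then keep only the last 3 characters.
On "awvsokkwgby": the first step gives "avokgy", and the second then gives "kgy".

kgy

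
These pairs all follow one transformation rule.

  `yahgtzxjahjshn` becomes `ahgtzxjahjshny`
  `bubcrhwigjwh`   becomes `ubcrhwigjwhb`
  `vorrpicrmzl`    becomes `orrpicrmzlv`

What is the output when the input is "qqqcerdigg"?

qqcerdiggq

The transformation: move the first character to the end.
Applying that to "qqqcerdigg" gives "qqcerdiggq".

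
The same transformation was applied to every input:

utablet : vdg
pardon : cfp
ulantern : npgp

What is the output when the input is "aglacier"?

ickt

The rule is to keep every other character starting from the second (positions 2nd, 4th, 6th, ...), then shift every letter 2 places forward in the alphabet (wrapping around).
Applying both steps to "aglacier": "gair", then "ickt".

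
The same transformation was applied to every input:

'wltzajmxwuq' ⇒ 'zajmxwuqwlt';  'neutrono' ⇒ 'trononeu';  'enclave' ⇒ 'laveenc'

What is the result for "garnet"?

The transformation: move the first 3 characters to the end (rotate left by 3).
"garnet" → "netgar".

netgar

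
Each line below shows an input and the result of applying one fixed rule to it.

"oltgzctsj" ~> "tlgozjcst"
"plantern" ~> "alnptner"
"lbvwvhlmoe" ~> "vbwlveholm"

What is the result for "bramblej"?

Each output is the input with this applied: move the first 2 characters to the end (rotate left by 2), then take characters alternately from the front and the back (1st, last, 2nd, 2nd-last, ...).
For "bramblej", step one produces "amblejbr"; step two turns that into "armbbjle".

armbbjle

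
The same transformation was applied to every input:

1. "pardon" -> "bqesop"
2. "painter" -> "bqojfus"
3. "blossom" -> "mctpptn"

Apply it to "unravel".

The pattern: swap each adjacent pair of characters (1↔2, 3↔4, ...), then shift every letter 1 place forward in the alphabet (wrapping around).
On "unravel": the first step gives "nuarevl", and the second then gives "ovbsfwm".

ovbsfwm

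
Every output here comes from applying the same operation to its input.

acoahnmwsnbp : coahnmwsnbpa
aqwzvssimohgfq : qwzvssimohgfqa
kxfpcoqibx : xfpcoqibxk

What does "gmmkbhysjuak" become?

The pattern: move the first character to the end.
For "gmmkbhysjuak" the result is "mmkbhysjuakg".

mmkbhysjuakg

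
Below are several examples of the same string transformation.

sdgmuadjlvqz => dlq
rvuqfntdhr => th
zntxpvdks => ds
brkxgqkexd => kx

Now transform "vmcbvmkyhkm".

khm

The pattern: keep every other character starting from the first (positions 1st, 3rd, 5th, ...), then delete the first 3 characters.
"vmcbvmkyhkm" → "khm".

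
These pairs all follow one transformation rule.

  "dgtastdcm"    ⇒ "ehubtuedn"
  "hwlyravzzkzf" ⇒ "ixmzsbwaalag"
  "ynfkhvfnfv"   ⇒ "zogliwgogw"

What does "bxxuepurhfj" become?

cyyvfqvsigk

Rule — shift every letter 1 place forward in the alphabet (wrapping around).
So "bxxuepurhfj" becomes "cyyvfqvsigk".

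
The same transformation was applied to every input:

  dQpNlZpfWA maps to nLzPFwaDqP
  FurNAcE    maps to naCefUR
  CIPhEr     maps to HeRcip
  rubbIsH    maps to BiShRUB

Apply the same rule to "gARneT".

NEtGar

What's happening: flip the case of every letter, then move the first 3 characters to the end (rotate left by 3).
For "gARneT", step one produces "GarNEt"; step two turns that into "NEtGar".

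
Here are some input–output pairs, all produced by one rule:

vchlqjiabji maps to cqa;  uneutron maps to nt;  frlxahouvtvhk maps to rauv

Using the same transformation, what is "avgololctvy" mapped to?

vlc

Looking at the pairs, the operation is to move the last character to the front, then keep one character in every 3, starting at position 3 (positions 3rd, 6th, 9th, ...).
For "avgololctvy" the result is "vlc".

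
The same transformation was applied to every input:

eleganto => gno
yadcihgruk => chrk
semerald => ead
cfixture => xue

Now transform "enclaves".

Each output is the input with this applied: delete the first 3 characters, then keep every other character starting from the first (positions 1st, 3rd, 5th, ...).
Starting from "enclaves": after the first operation, "laves"; after the second, "lvs".

lvs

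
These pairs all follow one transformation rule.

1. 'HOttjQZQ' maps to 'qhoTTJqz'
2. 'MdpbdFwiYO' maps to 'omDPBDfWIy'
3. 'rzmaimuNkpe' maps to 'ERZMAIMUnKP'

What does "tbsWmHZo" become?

The rule is to move the last character to the front, then flip the case of every letter.
For "tbsWmHZo", step one produces "otbsWmHZ"; step two turns that into "OTBSwMhz".

OTBSwMhz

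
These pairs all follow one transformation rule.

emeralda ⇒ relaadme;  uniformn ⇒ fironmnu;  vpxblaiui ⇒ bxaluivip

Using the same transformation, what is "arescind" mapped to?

The rule is to move the first 2 characters to the end (rotate left by 2), then swap each adjacent pair of characters (1↔2, 3↔4, ...).
For "arescind", step one produces "escindar"; step two turns that into "seicdnra".

seicdnra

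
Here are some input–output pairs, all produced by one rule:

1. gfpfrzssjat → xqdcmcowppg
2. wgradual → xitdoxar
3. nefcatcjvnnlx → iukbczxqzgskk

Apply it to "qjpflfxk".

What's happening: shift every letter 3 places backward in the alphabet (wrapping around), then move the last 2 characters to the front (rotate right by 2).
Applying both steps to "qjpflfxk": "ngmcicuh", then "uhngmcic".

uhngmcic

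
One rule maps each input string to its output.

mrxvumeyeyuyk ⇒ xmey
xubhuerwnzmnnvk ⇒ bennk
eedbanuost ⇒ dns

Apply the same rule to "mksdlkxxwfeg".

skwg

The pattern: keep one character in every 3, starting at position 3 (positions 3rd, 6th, 9th, ...).
Applying that to "mksdlkxxwfeg" gives "skwg".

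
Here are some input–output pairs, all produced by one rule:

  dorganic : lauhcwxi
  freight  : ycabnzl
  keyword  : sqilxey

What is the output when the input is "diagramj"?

ualugdxc

Looking at the pairs, the operation is to shift every letter 6 places backward in the alphabet (wrapping around), then move the first 2 characters to the end (rotate left by 2).
Working it through for "diagramj": intermediate "xcualugd", final "ualugdxc".
(Check on "freight": → "zlycabn" → "ycabnzl" ✓)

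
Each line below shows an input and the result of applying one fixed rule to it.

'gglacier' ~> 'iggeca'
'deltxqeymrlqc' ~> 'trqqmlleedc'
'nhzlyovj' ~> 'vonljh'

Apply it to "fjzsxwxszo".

xxwssojf

The pattern: sort the characters into reverse alphabetical order, then delete the first 2 characters.
Working it through for "fjzsxwxszo": intermediate "zzxxwssojf", final "xxwssojf".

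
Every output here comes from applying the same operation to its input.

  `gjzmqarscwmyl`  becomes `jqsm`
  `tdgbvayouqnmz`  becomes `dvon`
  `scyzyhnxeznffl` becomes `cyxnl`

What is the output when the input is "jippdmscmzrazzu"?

The transformation: keep one character in every 3, starting at position 2 (positions 2nd, 5th, 8th, ...).
"jippdmscmzrazzu" → "idcrz".

idcrz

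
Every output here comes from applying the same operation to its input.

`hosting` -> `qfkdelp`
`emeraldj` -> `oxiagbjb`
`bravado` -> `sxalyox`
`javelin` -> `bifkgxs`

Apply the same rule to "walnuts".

krqptxi

Looking at the pairs, the operation is to move the first 3 characters to the end (rotate left by 3), then shift every letter 3 places backward in the alphabet (wrapping around).
So "walnuts" becomes "krqptxi".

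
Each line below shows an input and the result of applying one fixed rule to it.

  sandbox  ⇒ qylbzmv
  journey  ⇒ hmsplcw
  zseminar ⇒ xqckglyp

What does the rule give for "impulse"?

Each output is the input with this applied: shift every letter 2 places backward in the alphabet (wrapping around).
Doing the same to "impulse": "gknsjqc".

gknsjqc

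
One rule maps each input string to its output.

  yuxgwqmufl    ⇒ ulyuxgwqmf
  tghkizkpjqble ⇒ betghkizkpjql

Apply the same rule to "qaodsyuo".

yoqaodsu

In each case the input is transformed by: move the last 2 characters to the front (rotate right by 2), then swap the first and last characters.
For "qaodsyuo", step one produces "uoqaodsy"; step two turns that into "yoqaodsu".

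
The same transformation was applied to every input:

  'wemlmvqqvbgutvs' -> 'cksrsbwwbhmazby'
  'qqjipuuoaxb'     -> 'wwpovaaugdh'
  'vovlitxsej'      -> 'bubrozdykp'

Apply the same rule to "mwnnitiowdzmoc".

scttozoucjfsui

The rule is to shift every letter 6 places forward in the alphabet (wrapping around).
Doing the same to "mwnnitiowdzmoc": "scttozoucjfsui".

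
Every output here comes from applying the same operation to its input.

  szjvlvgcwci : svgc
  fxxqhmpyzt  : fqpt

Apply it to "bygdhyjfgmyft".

bdjmt

The pattern: keep one character in every 3, starting at position 1 (positions 1st, 4th, 7th, ...).
For "bygdhyjfgmyft" the result is "bdjmt".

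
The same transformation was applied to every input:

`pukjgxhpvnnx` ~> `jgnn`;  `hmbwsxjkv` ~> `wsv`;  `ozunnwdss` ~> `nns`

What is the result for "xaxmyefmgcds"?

Looking at the pairs, the operation is to swap each adjacent pair of characters (1↔2, 3↔4, ...), then keep one character in every 3, starting at position 3 (positions 3rd, 6th, 9th, ...).
"xaxmyefmgcds" → "axmxeymfcgsd" → "mycd".

mycd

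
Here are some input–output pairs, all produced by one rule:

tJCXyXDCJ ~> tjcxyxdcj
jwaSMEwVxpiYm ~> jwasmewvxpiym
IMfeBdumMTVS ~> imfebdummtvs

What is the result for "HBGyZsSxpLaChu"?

Looking at the pairs, the operation is to convert every letter to lowercase.
So "HBGyZsSxpLaChu" becomes "hbgyzssxplachu".

hbgyzssxplachu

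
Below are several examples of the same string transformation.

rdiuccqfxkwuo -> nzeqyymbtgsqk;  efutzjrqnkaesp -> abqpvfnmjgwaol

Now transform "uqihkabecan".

qmedgwxaywj

Looking at the pairs, the operation is to shift every letter 4 places backward in the alphabet (wrapping around).
For "uqihkabecan" the result is "qmedgwxaywj".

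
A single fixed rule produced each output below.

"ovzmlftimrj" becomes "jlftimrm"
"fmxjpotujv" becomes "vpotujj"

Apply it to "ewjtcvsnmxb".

bcvsnmxt

In each case the input is transformed by: delete the first 3 characters, then swap the first and last characters.
"ewjtcvsnmxb" → "tcvsnmxb" → "bcvsnmxt".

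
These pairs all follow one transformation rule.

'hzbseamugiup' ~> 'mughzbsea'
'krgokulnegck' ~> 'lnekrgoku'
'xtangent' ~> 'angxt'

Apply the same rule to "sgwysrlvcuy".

The rule is to delete the last 3 characters, then move the last 3 characters to the front (rotate right by 3).
On "sgwysrlvcuy": the first step gives "sgwysrlv", and the second then gives "rlvsgwys".

rlvsgwys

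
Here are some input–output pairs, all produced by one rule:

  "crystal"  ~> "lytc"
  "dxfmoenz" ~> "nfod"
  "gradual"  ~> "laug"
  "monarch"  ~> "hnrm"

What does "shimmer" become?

Rule — keep every other character starting from the first (positions 1st, 3rd, 5th, ...), then swap the first and last characters.
"shimmer" → "simr" → "rims".

rims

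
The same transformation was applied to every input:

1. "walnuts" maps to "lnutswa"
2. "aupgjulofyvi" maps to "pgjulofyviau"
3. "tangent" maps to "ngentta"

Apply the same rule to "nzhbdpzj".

What's happening: move the first 2 characters to the end (rotate left by 2).
For "nzhbdpzj" the result is "hbdpzjnz".

hbdpzjnz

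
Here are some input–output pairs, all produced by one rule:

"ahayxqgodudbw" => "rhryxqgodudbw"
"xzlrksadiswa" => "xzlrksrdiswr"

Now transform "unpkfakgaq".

Each output is the input with this applied: replace every "a" with "r".
So "unpkfakgaq" becomes "unpkfrkgrq".

unpkfrkgrq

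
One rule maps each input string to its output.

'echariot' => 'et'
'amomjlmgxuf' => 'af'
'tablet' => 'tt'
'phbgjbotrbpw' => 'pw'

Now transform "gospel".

gl

The rule is to take characters alternately from the front and the back (1st, last, 2nd, 2nd-last, ...), then keep only the first 2 characters.
"gospel" → "gloesp" → "gl".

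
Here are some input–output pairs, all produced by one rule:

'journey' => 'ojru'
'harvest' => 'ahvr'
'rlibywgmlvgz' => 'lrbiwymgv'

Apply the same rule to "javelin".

ajev

What's happening: swap each adjacent pair of characters (1↔2, 3↔4, ...), then delete the last 3 characters.
"javelin" → "ajev".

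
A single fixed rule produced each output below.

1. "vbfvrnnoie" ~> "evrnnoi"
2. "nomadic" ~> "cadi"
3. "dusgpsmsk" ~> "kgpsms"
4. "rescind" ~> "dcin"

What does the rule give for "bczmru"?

umr

Looking at the pairs, the operation is to delete the first 3 characters, then move the last character to the front.
So "bczmru" becomes "umr".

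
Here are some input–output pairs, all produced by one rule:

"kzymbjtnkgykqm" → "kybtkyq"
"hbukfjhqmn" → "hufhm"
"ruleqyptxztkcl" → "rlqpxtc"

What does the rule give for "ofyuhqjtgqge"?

Rule — keep every other character starting from the first (positions 1st, 3rd, 5th, ...).
"ofyuhqjtgqge" → "oyhjgg".

oyhjgg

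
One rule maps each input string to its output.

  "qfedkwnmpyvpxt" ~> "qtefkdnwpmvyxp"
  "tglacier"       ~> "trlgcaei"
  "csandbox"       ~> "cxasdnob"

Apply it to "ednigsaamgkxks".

In each case the input is transformed by: move the last character to the front, then swap each adjacent pair of characters (1↔2, 3↔4, ...).
Applying both steps to "ednigsaamgkxks": "sednigsaamgkxk", then "esndgiasmakgkx".

esndgiasmakgkx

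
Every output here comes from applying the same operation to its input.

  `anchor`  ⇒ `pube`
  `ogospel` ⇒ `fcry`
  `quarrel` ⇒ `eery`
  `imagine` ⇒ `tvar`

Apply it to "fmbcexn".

prka

Each output is the input with this applied: shift every letter 13 places forward in the alphabet (wrapping around) — i.e. ROT13, then keep only the last 4 characters.
Starting from "fmbcexn": after the first operation, "szoprka"; after the second, "prka".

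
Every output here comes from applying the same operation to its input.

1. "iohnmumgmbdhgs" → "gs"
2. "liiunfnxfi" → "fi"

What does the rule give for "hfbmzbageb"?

eb

What's happening: keep only the last 2 characters.
So "hfbmzbageb" becomes "eb".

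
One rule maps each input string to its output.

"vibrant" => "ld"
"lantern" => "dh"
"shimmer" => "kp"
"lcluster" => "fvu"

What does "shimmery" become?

The pattern: keep one character in every 3, starting at position 2 (positions 2nd, 5th, 8th, ...), then shift every letter 3 places forward in the alphabet (wrapping around).
Working it through for "shimmery": intermediate "hmy", final "kpb".

kpb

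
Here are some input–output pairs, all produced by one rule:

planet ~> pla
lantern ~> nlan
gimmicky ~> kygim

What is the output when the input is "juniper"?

rjun

Looking at the pairs, the operation is to move the first 3 characters to the end (rotate left by 3), then delete the first 3 characters.
Applying both steps to "juniper": "iperjun", then "rjun".
(Check on "lantern": → "ternlan" → "nlan" ✓)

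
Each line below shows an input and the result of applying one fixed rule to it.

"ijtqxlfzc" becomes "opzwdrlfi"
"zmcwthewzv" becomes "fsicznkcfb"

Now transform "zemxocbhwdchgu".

fksduihncjinma

Rule — shift every letter 6 places forward in the alphabet (wrapping around).
For "zemxocbhwdchgu" the result is "fksduihncjinma".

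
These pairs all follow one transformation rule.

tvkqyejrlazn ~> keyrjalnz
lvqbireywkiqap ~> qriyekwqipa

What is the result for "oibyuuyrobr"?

buurybor

The pattern: swap each adjacent pair of characters (1↔2, 3↔4, ...), then delete the first 3 characters.
Working it through for "oibyuuyrobr": intermediate "ioybuurybor", final "buurybor".
(Check on "lvqbireywkiqap": → "vlbqriyekwqipa" → "qriyekwqipa" ✓)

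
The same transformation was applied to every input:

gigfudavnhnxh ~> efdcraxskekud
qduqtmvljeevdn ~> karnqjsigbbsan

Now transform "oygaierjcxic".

zvdxfbogzufl

The transformation: shift every letter 3 places backward in the alphabet (wrapping around), then swap the first and last characters.
On "oygaierjcxic": the first step gives "lvdxfbogzufz", and the second then gives "zvdxfbogzufl".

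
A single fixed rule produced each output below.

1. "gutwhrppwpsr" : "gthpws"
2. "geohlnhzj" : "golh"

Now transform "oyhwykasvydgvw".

Each output is the input with this applied: move the last character to the front, then keep every other character starting from the second (positions 2nd, 4th, 6th, ...).
Applying both steps to "oyhwykasvydgvw": "woyhwykasvydgv", then "ohyavdv".

ohyavdv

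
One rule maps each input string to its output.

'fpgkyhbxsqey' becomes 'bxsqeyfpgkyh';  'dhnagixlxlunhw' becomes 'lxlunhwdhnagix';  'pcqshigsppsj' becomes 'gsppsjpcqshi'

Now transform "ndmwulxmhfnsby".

The pattern: swap the front and back halves of the string.
Applying that to "ndmwulxmhfnsby" gives "mhfnsbyndmwulx".

mhfnsbyndmwulx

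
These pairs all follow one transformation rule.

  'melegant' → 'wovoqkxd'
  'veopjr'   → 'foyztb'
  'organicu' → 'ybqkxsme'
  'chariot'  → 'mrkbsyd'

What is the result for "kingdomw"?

The pattern: shift every letter 10 places forward in the alphabet (wrapping around).
"kingdomw" → "usxqnywg".

usxqnywg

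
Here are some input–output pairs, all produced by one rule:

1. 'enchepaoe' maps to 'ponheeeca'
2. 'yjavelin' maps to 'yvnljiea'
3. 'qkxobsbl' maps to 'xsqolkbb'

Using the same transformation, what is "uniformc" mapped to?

The transformation: sort the characters into reverse alphabetical order.
On "uniformc" that produces "uronmifc".

uronmifc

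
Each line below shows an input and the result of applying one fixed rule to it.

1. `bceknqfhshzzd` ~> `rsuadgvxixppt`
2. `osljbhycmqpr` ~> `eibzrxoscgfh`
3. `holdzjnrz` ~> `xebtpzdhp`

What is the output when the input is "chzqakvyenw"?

The transformation: shift every letter 10 places backward in the alphabet (wrapping around).
Applying that to "chzqakvyenw" gives "sxpgqaloudm".

sxpgqaloudm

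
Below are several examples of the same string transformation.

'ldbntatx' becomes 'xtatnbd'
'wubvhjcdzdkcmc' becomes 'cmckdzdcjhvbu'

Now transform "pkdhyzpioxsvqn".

In each case the input is transformed by: delete the first character, then reverse the string.
For "pkdhyzpioxsvqn" the result is "nqvsxoipzyhdk".

nqvsxoipzyhdk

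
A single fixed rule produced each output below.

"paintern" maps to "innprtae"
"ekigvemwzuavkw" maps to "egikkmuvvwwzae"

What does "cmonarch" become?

chmnorac

The transformation: sort the characters into alphabetical order, then move the first 2 characters to the end (rotate left by 2).
"cmonarch" → "acchmnor" → "chmnorac".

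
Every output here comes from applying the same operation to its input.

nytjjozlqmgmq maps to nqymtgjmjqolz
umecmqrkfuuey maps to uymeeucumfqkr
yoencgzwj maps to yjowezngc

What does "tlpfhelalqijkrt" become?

The pattern: take characters alternately from the front and the back (1st, last, 2nd, 2nd-last, ...).
So "tlpfhelalqijkrt" becomes "ttlrpkfjhieqlla".

ttlrpkfjhieqlla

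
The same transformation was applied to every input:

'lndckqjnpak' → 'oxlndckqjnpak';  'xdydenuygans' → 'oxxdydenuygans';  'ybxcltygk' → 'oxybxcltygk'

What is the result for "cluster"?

Each output is the input with this applied: prepend "ox".
So "cluster" becomes "oxcluster".

oxcluster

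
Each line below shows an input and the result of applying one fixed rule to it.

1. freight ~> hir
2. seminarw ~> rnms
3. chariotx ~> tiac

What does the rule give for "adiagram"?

Each output is the input with this applied: reverse the string, then keep every other character starting from the second (positions 2nd, 4th, 6th, ...).
"adiagram" → "margaida" → "agia".

agia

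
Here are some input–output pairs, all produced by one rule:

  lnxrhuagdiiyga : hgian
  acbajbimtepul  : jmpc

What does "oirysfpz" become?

szi

The rule is to keep one character in every 3, starting at position 2 (positions 2nd, 5th, 8th, ...), then move the first character to the end.
For "oirysfpz", step one produces "isz"; step two turns that into "szi".
(Check on "acbajbimtepul": → "cjmp" → "jmpc" ✓)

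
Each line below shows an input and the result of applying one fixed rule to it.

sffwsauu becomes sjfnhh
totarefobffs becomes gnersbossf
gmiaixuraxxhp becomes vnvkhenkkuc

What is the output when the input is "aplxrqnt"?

ykedag

Looking at the pairs, the operation is to delete the first 2 characters, then shift every letter 13 places forward in the alphabet (wrapping around) — i.e. ROT13.
For "aplxrqnt", step one produces "lxrqnt"; step two turns that into "ykedag".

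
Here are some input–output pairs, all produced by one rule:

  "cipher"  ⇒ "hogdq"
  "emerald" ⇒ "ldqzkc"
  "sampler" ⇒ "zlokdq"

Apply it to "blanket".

Looking at the pairs, the operation is to delete the first character, then shift every letter 1 place backward in the alphabet (wrapping around).
For "blanket", step one produces "lanket"; step two turns that into "kzmjds".

kzmjds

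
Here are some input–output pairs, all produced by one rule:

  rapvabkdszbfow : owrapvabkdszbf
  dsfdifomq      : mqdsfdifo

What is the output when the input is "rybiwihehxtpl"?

The pattern: move the last 2 characters to the front (rotate right by 2).
For "rybiwihehxtpl" the result is "plrybiwihehxt".

plrybiwihehxt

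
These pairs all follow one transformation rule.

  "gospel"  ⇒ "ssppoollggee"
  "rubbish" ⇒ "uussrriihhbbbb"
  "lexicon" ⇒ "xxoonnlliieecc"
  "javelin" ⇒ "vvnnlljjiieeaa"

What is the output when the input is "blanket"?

ttnnllkkeebbaa

In each case the input is transformed by: sort the characters into reverse alphabetical order, then double every character.
Working it through for "blanket": intermediate "tnlkeba", final "ttnnllkkeebbaa".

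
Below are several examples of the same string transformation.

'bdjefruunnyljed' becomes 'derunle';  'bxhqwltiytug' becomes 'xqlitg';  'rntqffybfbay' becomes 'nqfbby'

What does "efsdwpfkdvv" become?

fdpkv

The rule is to keep every other character starting from the second (positions 2nd, 4th, 6th, ...).
"efsdwpfkdvv" → "fdpkv".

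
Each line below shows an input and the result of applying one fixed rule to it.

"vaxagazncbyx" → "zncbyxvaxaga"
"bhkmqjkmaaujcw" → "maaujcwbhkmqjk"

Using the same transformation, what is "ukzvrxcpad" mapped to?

xcpadukzvr

In each case the input is transformed by: swap the front and back halves of the string.
On "ukzvrxcpad" that produces "xcpadukzvr".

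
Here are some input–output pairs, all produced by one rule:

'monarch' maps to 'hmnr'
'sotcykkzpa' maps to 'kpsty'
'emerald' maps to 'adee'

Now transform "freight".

efgt

What's happening: keep every other character starting from the first (positions 1st, 3rd, 5th, ...), then sort the characters into alphabetical order.
Doing the same to "freight": "efgt".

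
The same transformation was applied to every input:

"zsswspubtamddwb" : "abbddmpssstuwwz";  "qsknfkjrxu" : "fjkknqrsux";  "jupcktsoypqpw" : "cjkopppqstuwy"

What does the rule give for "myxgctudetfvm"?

The transformation: sort the characters into alphabetical order.
So "myxgctudetfvm" becomes "cdefgmmttuvxy".

cdefgmmttuvxy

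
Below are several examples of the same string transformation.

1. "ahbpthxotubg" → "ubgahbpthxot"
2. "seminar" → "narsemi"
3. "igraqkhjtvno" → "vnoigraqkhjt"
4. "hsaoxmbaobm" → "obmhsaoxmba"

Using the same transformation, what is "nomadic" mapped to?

Rule — move the last 3 characters to the front (rotate right by 3).
So "nomadic" becomes "dicnoma".

dicnoma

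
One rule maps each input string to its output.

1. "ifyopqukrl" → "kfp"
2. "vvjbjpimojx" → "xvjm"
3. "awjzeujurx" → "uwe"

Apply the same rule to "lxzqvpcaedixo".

Rule — keep one character in every 3, starting at position 2 (positions 2nd, 5th, 8th, ...), then move the last character to the front.
On "lxzqvpcaedixo": the first step gives "xvai", and the second then gives "ixva".

ixva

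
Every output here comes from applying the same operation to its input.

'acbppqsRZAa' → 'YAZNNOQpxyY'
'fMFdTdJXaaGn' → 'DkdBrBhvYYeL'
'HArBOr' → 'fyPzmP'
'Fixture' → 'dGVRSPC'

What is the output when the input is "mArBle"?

The transformation: shift every letter 2 places backward in the alphabet (wrapping around), then flip the case of every letter.
Applying both steps to "mArBle": "kYpZjc", then "KyPzJC".

KyPzJC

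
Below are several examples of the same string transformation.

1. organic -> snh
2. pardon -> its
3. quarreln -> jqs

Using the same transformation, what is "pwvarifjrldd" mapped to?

qii

In each case the input is transformed by: shift every letter 5 places forward in the alphabet (wrapping around), then keep only the last 3 characters.
So "pwvarifjrldd" becomes "qii".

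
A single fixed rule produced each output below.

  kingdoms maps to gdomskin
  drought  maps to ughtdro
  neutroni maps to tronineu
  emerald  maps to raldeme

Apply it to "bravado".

vadobra

Looking at the pairs, the operation is to move the first 3 characters to the end (rotate left by 3).
Applying that to "bravado" gives "vadobra".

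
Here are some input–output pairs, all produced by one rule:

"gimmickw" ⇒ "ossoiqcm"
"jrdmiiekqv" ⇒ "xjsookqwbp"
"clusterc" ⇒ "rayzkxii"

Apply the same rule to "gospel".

uyvkrm

Looking at the pairs, the operation is to shift every letter 6 places forward in the alphabet (wrapping around), then move the first character to the end.
For "gospel" the result is "uyvkrm".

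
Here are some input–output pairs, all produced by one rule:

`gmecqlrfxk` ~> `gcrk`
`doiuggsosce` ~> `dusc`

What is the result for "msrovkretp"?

morp

Looking at the pairs, the operation is to keep one character in every 3, starting at position 1 (positions 1st, 4th, 7th, ...).
For "msrovkretp" the result is "morp".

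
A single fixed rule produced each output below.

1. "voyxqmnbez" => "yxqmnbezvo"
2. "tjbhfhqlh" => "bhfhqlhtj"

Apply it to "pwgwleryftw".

Looking at the pairs, the operation is to move the first 2 characters to the end (rotate left by 2).
Doing the same to "pwgwleryftw": "gwleryftwpw".

gwleryftwpw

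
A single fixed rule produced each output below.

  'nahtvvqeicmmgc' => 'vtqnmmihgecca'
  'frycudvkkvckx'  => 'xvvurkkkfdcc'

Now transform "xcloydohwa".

xwoolhdca

What's happening: sort the characters into reverse alphabetical order, then delete the first character.
Starting from "xcloydohwa": after the first operation, "yxwoolhdca"; after the second, "xwoolhdca".
(Check on "frycudvkkvckx": → "yxvvurkkkfdcc" → "xvvurkkkfdcc" ✓)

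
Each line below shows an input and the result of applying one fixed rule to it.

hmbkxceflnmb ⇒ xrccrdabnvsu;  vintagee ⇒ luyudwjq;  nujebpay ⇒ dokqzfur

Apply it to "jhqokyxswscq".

zgxsgiemaion

What's happening: shift every letter 10 places backward in the alphabet (wrapping around), then take characters alternately from the front and the back (1st, last, 2nd, 2nd-last, ...).
On "jhqokyxswscq": the first step gives "zxgeaonimisg", and the second then gives "zgxsgiemaion".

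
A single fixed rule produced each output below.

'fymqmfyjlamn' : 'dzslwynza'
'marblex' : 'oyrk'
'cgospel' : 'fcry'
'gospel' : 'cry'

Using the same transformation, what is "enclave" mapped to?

The transformation: shift every letter 13 places forward in the alphabet (wrapping around) — i.e. ROT13, then delete the first 3 characters.
On "enclave": the first step gives "rapynir", and the second then gives "ynir".

ynir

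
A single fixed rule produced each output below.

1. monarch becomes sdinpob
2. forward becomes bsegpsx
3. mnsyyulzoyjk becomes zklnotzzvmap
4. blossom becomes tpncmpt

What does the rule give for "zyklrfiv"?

Rule — shift every letter 1 place forward in the alphabet (wrapping around), then move the last 3 characters to the front (rotate right by 3).
"zyklrfiv" → "gjwazlms".

gjwazlms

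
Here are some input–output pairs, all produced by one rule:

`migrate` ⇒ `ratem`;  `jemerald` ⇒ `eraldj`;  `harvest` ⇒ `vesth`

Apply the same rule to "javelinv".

Looking at the pairs, the operation is to move the first 3 characters to the end (rotate left by 3), then delete the last 2 characters.
For "javelinv", step one produces "elinvjav"; step two turns that into "elinvj".

elinvj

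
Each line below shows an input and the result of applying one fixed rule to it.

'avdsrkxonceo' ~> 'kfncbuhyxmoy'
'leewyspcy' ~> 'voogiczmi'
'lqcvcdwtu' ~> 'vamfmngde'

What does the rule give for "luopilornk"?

veyzsvybxu

Each output is the input with this applied: shift every letter 10 places forward in the alphabet (wrapping around).
So "luopilornk" becomes "veyzsvybxu".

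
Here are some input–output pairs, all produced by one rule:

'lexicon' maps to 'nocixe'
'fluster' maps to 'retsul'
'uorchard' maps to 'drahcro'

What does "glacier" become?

reical

The transformation: delete the first character, then reverse the string.
Applying that to "glacier" gives "reical".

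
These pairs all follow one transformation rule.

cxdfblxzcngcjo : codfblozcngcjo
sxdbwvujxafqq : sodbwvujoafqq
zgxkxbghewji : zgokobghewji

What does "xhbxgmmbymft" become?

The pattern: replace every "x" with "o".
On "xhbxgmmbymft" that produces "ohbogmmbymft".

ohbogmmbymft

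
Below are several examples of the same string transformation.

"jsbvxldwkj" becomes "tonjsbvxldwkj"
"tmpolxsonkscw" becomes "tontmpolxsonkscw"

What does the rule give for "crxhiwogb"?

Each output is the input with this applied: prepend "ton".
Applying that to "crxhiwogb" gives "toncrxhiwogb".

toncrxhiwogb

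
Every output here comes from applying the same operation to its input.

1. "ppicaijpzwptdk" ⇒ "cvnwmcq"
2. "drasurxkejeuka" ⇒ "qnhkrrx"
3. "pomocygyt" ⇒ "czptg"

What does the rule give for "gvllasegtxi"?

tynrgv

Rule — shift every letter 13 places forward in the alphabet (wrapping around) — i.e. ROT13, then keep every other character starting from the first (positions 1st, 3rd, 5th, ...).
For "gvllasegtxi", step one produces "tiyynfrtgkv"; step two turns that into "tynrgv".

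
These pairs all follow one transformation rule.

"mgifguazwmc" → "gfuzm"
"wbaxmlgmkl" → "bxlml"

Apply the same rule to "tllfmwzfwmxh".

The transformation: keep every other character starting from the second (positions 2nd, 4th, 6th, ...).
Applying that to "tllfmwzfwmxh" gives "lfwfmh".

lfwfmh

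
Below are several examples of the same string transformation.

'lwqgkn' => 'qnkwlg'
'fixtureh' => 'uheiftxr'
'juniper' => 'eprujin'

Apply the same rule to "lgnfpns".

npsglfn

What's happening: swap each adjacent pair of characters (1↔2, 3↔4, ...), then move the last 3 characters to the front (rotate right by 3).
Working it through for "lgnfpns": intermediate "glfnnps", final "npsglfn".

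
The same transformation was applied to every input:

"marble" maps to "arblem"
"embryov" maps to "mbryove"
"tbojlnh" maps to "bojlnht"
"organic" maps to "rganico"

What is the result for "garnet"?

Looking at the pairs, the operation is to move the first character to the end.
"garnet" → "arnetg".

arnetg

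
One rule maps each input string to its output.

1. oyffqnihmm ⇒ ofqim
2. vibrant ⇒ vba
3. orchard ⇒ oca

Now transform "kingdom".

knd

Rule — delete the last character, then keep every other character starting from the first (positions 1st, 3rd, 5th, ...).
Applying both steps to "kingdom": "kingdo", then "knd".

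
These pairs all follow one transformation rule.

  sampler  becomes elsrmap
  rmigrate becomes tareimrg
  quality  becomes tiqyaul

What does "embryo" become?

yreobm

What's happening: move the last 3 characters to the front (rotate right by 3), then swap each adjacent pair of characters (1↔2, 3↔4, ...).
For "embryo", step one produces "ryoemb"; step two turns that into "yreobm".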